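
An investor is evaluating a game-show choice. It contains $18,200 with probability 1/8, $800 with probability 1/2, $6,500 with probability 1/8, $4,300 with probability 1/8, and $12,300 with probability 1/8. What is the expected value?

$5,562.50

EV = 1/8 × 18200 + 1/2 × 800 + 1/8 × 6500 + 1/8 × 4300 + 1/8 × 12300 = 2275 + 400 + 812.5 + 537.5 + 1537.5 = 5562.5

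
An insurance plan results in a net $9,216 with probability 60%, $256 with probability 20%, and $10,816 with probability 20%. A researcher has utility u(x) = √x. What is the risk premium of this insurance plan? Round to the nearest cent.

E[u] = 0.6·√9216 + 0.2·√256 + 0.2·√10816 = 0.6·96 + 0.2·16 + 0.2·104 = 81.6
CE = (81.6)² = 6658.56
Risk premium = EV − CE = 7744 − 6658.56 = 1085.44

$1,085.44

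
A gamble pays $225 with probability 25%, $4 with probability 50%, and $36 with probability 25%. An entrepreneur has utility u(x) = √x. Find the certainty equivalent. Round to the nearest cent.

$39.06

E[u] = 0.25·√225 + 0.5·√4 + 0.25·√36 = 0.25·15 + 0.5·2 + 0.25·6 = 6.25
CE = (6.25)² = 39.0625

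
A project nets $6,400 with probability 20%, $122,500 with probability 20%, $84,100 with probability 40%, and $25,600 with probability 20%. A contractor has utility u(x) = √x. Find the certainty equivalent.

$54,756

E[u] = 0.2·√6400 + 0.2·√122500 + 0.4·√84100 + 0.2·√25600 = 0.2·80 + 0.2·350 + 0.4·290 + 0.2·160 = 234
CE = (234)² = 54756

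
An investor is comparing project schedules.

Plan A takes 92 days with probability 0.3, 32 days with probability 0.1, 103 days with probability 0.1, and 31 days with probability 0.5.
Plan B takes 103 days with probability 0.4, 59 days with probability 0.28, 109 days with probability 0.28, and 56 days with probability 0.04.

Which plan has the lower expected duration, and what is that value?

Plan A = 0.3 × 92 + 0.1 × 32 + 0.1 × 103 + 0.5 × 31 = 27.6 + 3.2 + 10.3 + 15.5 = 56.6
Plan B = 0.4 × 103 + 0.28 × 59 + 0.28 × 109 + 0.04 × 56 = 41.2 + 16.52 + 30.52 + 2.24 = 90.48

Plan A (56.6 days)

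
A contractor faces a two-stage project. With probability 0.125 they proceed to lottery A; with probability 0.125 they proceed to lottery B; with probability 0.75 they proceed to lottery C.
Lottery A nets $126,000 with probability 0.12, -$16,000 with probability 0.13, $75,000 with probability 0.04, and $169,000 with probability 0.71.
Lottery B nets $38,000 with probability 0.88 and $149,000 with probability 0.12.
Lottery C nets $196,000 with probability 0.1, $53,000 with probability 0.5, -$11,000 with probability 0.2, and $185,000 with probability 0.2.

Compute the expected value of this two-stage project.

EV(A) = 0.12 × 126000 + 0.13 × (-16000) + 0.04 × 75000 + 0.71 × 169000 = 15120 − 2080 + 3000 + 119990 = 136030
EV(B) = 0.88 × 38000 + 0.12 × 149000 = 33440 + 17880 = 51320
EV(C) = 0.1 × 196000 + 0.5 × 53000 + 0.2 × (-11000) + 0.2 × 185000 = 19600 + 26500 − 2200 + 37000 = 80900
Overall = 0.125 × 136030 + 0.125 × 51320 + 0.75 × 80900 = 17003.75 + 6415 + 60675 = 84093.75

$84,093.75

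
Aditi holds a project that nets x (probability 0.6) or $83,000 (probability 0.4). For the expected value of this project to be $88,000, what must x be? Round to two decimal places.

0.6·x + 0.4·83000 = 88000
0.6·x = 88000 − 33200 = 54800
x = 54800 / 0.6 = 91333.3333

x = $91,333.33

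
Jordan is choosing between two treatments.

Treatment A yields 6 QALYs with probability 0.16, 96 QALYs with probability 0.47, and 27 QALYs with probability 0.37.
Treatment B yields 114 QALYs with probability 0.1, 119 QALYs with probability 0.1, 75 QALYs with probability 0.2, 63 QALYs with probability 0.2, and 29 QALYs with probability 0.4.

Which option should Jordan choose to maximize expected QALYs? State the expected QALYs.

Treatment B (62.5 QALYs)

Treatment A = 0.16 × 6 + 0.47 × 96 + 0.37 × 27 = 0.96 + 45.12 + 9.99 = 56.07
Treatment B = 0.1 × 114 + 0.1 × 119 + 0.2 × 75 + 0.2 × 63 + 0.4 × 29 = 11.4 + 11.9 + 15 + 12.6 + 11.6 = 62.5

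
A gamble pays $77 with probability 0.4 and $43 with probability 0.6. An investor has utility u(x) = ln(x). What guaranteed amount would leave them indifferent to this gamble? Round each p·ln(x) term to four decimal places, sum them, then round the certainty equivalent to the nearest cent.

E[u] = 0.4·ln(77) + 0.6·ln(43) = 1.7375 + 2.2567 = 3.9942
CE = e^3.9942 ≈ 54.28

$54.28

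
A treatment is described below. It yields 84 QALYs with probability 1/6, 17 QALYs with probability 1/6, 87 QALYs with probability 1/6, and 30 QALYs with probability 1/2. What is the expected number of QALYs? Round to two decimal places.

EV = 1/6 × 84 + 1/6 × 17 + 1/6 × 87 + 1/2 × 30 = 14 + 2.8333 + 14.5 + 15 = 46.3333

46.33 QALYs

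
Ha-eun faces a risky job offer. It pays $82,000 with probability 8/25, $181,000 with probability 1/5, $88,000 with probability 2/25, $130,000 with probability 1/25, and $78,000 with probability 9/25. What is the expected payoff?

EV = 8/25 × 82000 + 1/5 × 181000 + 2/25 × 88000 + 1/25 × 130000 + 9/25 × 78000 = 26240 + 36200 + 7040 + 5200 + 28080 = 102760

$102,760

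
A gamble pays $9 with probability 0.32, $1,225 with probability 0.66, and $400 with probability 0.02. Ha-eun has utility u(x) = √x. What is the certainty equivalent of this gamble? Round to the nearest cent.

E[u] = 0.32·√9 + 0.66·√1225 + 0.02·√400 = 0.32·3 + 0.66·35 + 0.02·20 = 24.46
CE = (24.46)² = 598.2916

$598.29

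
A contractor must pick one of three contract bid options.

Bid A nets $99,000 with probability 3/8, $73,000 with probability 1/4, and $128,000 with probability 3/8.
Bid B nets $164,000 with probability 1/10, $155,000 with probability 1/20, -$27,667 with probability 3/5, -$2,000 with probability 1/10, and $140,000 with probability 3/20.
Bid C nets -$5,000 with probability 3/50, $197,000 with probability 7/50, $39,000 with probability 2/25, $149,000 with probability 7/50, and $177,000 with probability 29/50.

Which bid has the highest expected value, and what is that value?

Bid A = 3/8 × 99000 + 1/4 × 73000 + 3/8 × 128000 = 37125 + 18250 + 48000 = 103375
Bid B = 1/10 × 164000 + 1/20 × 155000 + 3/5 × (-27667) + 1/10 × (-2000) + 3/20 × 140000 = 16400 + 7750 − 16600.2 − 200 + 21000 = 28349.8
Bid C = 3/50 × (-5000) + 7/50 × 197000 + 2/25 × 39000 + 7/50 × 149000 + 29/50 × 177000 = -300 + 27580 + 3120 + 20860 + 102660 = 153920

Bid C ($153,920)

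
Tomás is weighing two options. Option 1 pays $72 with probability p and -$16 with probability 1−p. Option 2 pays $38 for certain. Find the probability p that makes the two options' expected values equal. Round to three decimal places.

p·72 + (1−p)·(-16) = 38
88p − 16 = 38
p = (38 + 16) / 88

p = 0.614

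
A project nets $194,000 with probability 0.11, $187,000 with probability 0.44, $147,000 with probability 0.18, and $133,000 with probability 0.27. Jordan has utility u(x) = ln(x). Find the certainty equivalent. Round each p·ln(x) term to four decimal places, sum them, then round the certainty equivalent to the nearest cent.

$163,996.44

E[u] = 0.11·ln(194000) + 0.44·ln(187000) + 0.18·ln(147000) + 0.27·ln(133000) = 1.3393 + 5.3411 + 2.1417 + 3.1855 = 12.0076
CE = e^12.0076 ≈ 163996.44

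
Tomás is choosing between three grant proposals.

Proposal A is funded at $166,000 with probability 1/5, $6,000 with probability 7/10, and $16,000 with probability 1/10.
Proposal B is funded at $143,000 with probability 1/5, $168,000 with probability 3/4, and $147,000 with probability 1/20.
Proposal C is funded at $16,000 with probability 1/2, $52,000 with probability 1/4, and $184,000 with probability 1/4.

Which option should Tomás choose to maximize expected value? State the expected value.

Proposal A = 1/5 × 166000 + 7/10 × 6000 + 1/10 × 16000 = 33200 + 4200 + 1600 = 39000
Proposal B = 1/5 × 143000 + 3/4 × 168000 + 1/20 × 147000 = 28600 + 126000 + 7350 = 161950
Proposal C = 1/2 × 16000 + 1/4 × 52000 + 1/4 × 184000 = 8000 + 13000 + 46000 = 67000

Proposal B ($161,950)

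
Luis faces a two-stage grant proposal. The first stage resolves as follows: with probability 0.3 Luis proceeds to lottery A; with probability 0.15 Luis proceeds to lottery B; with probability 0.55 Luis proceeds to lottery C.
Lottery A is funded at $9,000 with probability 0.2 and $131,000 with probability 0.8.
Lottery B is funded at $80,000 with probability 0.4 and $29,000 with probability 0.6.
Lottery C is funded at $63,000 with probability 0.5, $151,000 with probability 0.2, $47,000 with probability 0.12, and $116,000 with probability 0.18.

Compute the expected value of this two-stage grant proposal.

$87,911

EV(A) = 0.2 × 9000 + 0.8 × 131000 = 1800 + 104800 = 106600
EV(B) = 0.4 × 80000 + 0.6 × 29000 = 32000 + 17400 = 49400
EV(C) = 0.5 × 63000 + 0.2 × 151000 + 0.12 × 47000 + 0.18 × 116000 = 31500 + 30200 + 5640 + 20880 = 88220
Overall = 0.3 × 106600 + 0.15 × 49400 + 0.55 × 88220 = 31980 + 7410 + 48521 = 87911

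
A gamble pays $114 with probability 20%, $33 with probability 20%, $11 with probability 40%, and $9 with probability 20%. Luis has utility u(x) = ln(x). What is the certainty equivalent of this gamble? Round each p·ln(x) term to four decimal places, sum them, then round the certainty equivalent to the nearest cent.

$21.01

E[u] = 0.2·ln(114) + 0.2·ln(33) + 0.4·ln(11) + 0.2·ln(9) = 0.9472 + 0.6993 + 0.9592 + 0.4394 = 3.0451
CE = e^3.0451 ≈ 21.01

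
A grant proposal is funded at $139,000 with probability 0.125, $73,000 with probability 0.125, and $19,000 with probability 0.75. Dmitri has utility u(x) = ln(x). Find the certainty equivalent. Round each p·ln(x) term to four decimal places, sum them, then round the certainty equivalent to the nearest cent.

E[u] = 0.125·ln(139000) + 0.125·ln(73000) + 0.75·ln(19000) = 1.4803 + 1.3998 + 7.3891 = 10.2692
CE = e^10.2692 ≈ 28830.81

$28,830.81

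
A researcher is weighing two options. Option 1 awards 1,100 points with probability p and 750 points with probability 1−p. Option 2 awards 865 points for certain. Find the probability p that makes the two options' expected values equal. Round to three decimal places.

p·1100 + (1−p)·750 = 865
350p + 750 = 865
p = (865 − 750) / 350

p = 0.329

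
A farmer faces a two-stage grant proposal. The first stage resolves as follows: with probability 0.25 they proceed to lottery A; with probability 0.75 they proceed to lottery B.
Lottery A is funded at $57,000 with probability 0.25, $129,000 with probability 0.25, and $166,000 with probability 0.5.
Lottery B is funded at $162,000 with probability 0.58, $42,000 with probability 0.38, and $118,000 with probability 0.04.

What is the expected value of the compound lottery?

$118,355

EV(A) = 0.25 × 57000 + 0.25 × 129000 + 0.5 × 166000 = 14250 + 32250 + 83000 = 129500
EV(B) = 0.58 × 162000 + 0.38 × 42000 + 0.04 × 118000 = 93960 + 15960 + 4720 = 114640
Overall = 0.25 × 129500 + 0.75 × 114640 = 32375 + 85980 = 118355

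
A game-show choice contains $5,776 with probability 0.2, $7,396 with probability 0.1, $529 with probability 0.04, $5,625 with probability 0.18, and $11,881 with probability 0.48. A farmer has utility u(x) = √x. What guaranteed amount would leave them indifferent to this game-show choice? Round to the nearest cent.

$8,197.49

E[u] = 0.2·√5776 + 0.1·√7396 + 0.04·√529 + 0.18·√5625 + 0.48·√11881 = 0.2·76 + 0.1·86 + 0.04·23 + 0.18·75 + 0.48·109 = 90.54
CE = (90.54)² = 8197.4916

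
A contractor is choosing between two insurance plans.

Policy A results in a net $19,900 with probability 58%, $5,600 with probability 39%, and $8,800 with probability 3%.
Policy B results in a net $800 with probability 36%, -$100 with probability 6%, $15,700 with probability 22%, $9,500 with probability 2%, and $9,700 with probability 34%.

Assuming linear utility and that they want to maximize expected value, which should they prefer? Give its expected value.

Policy A ($13,990)

Policy A = 0.58 × 19900 + 0.39 × 5600 + 0.03 × 8800 = 11542 + 2184 + 264 = 13990
Policy B = 0.36 × 800 + 0.06 × (-100) + 0.22 × 15700 + 0.02 × 9500 + 0.34 × 9700 = 288 − 6 + 3454 + 190 + 3298 = 7224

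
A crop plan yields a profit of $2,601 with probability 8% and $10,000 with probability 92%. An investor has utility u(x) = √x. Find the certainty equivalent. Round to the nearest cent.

$9,231.37

E[u] = 0.08·√2601 + 0.92·√10000 = 0.08·51 + 0.92·100 = 96.08
CE = (96.08)² = 9231.3664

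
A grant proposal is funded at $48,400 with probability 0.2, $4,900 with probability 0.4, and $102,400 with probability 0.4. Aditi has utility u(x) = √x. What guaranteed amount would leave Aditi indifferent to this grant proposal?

$40,000

E[u] = 0.2·√48400 + 0.4·√4900 + 0.4·√102400 = 0.2·220 + 0.4·70 + 0.4·320 = 200
CE = (200)² = 40000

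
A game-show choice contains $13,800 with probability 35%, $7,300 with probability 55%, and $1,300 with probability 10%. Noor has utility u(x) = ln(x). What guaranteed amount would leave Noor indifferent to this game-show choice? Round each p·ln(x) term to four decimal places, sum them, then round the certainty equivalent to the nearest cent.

$7,676.35

E[u] = 0.35·ln(13800) + 0.55·ln(7300) + 0.1·ln(1300) = 3.3363 + 4.8926 + 0.7170 = 8.9459
CE = e^8.9459 ≈ 7676.35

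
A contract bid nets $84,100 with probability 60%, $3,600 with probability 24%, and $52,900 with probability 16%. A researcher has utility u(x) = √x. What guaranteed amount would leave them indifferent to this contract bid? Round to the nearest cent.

$50,715.04

E[u] = 0.6·√84100 + 0.24·√3600 + 0.16·√52900 = 0.6·290 + 0.24·60 + 0.16·230 = 225.2
CE = (225.2)² = 50715.04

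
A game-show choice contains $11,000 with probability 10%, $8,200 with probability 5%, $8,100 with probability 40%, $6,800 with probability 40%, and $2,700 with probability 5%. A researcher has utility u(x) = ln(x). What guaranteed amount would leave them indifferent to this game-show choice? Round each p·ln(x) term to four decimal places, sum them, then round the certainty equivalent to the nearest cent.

E[u] = 0.1·ln(11000) + 0.05·ln(8200) + 0.4·ln(8100) + 0.4·ln(6800) + 0.05·ln(2700) = 0.9306 + 0.4506 + 3.5998 + 3.5299 + 0.3951 = 8.9060
CE = e^8.9060 ≈ 7376.10

$7,376.10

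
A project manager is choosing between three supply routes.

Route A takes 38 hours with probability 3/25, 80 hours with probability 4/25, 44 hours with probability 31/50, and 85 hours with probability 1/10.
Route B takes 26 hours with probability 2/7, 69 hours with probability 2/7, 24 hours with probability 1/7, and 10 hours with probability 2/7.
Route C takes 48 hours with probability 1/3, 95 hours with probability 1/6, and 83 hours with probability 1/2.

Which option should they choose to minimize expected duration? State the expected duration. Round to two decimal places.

Route B (33.43 hours)

Route A = 3/25 × 38 + 4/25 × 80 + 31/50 × 44 + 1/10 × 85 = 4.56 + 12.8 + 27.28 + 8.5 = 53.14
Route B = 2/7 × 26 + 2/7 × 69 + 1/7 × 24 + 2/7 × 10 = 7.4286 + 19.7143 + 3.4286 + 2.8571 = 33.4286
Route C = 1/3 × 48 + 1/6 × 95 + 1/2 × 83 = 16 + 15.8333 + 41.5 = 73.3333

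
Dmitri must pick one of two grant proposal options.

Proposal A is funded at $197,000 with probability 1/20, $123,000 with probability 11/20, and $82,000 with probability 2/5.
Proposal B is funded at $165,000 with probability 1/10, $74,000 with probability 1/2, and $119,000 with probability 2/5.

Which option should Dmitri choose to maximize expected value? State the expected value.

Proposal A ($110,300)

Proposal A = 1/20 × 197000 + 11/20 × 123000 + 2/5 × 82000 = 9850 + 67650 + 32800 = 110300
Proposal B = 1/10 × 165000 + 1/2 × 74000 + 2/5 × 119000 = 16500 + 37000 + 47600 = 101100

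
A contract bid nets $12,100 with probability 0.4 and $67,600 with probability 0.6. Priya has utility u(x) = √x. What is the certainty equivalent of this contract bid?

E[u] = 0.4·√12100 + 0.6·√67600 = 0.4·110 + 0.6·260 = 200
CE = (200)² = 40000

$40,000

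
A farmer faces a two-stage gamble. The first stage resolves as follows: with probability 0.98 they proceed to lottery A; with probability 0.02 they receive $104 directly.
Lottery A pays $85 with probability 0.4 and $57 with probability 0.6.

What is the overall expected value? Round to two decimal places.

$68.92

EV(A) = 0.4 × 85 + 0.6 × 57 = 34 + 34.2 = 68.2
Branch B: 104 (certain)
Overall = 0.98 × 68.2 + 0.02 × 104 = 66.836 + 2.08 = 68.916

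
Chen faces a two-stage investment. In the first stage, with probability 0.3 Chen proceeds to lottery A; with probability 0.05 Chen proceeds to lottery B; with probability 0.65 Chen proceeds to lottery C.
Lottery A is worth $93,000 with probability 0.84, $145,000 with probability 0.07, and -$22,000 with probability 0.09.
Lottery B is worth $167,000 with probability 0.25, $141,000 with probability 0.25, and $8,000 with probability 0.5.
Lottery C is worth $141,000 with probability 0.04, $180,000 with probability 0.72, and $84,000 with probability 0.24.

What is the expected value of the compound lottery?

EV(A) = 0.84 × 93000 + 0.07 × 145000 + 0.09 × (-22000) = 78120 + 10150 − 1980 = 86290
EV(B) = 0.25 × 167000 + 0.25 × 141000 + 0.5 × 8000 = 41750 + 35250 + 4000 = 81000
EV(C) = 0.04 × 141000 + 0.72 × 180000 + 0.24 × 84000 = 5640 + 129600 + 20160 = 155400
Overall = 0.3 × 86290 + 0.05 × 81000 + 0.65 × 155400 = 25887 + 4050 + 101010 = 130947

$130,947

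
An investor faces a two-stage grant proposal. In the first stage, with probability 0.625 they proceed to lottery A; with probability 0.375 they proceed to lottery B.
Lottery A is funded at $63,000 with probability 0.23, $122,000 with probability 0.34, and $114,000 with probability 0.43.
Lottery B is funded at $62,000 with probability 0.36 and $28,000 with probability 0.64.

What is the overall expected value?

EV(A) = 0.23 × 63000 + 0.34 × 122000 + 0.43 × 114000 = 14490 + 41480 + 49020 = 104990
EV(B) = 0.36 × 62000 + 0.64 × 28000 = 22320 + 17920 = 40240
Overall = 0.625 × 104990 + 0.375 × 40240 = 65618.75 + 15090 = 80708.75

$80,708.75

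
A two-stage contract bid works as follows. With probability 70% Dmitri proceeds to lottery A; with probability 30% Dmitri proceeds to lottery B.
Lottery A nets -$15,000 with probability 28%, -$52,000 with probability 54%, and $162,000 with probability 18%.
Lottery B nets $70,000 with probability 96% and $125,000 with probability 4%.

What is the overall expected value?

EV(A) = 0.28 × (-15000) + 0.54 × (-52000) + 0.18 × 162000 = -4200 − 28080 + 29160 = -3120
EV(B) = 0.96 × 70000 + 0.04 × 125000 = 67200 + 5000 = 72200
Overall = 0.7 × (-3120) + 0.3 × 72200 = -2184 + 21660 = 19476

$19,476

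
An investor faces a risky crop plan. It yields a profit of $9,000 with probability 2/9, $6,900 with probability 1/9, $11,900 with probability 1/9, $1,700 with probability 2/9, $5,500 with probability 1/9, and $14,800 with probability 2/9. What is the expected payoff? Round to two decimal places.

EV = 2/9 × 9000 + 1/9 × 6900 + 1/9 × 11900 + 2/9 × 1700 + 1/9 × 5500 + 2/9 × 14800 = 2000 + 766.6667 + 1322.2222 + 377.7778 + 611.1111 + 3288.8889 = 8366.6667

$8,366.67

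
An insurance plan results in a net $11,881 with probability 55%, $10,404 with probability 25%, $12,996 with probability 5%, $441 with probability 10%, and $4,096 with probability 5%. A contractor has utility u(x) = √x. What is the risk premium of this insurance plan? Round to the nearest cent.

$731.65

E[u] = 0.55·√11881 + 0.25·√10404 + 0.05·√12996 + 0.1·√441 + 0.05·√4096 = 0.55·109 + 0.25·102 + 0.05·114 + 0.1·21 + 0.05·64 = 96.45
CE = (96.45)² = 9302.6025
Risk premium = EV − CE = 10034.25 − 9302.6025 = 731.6475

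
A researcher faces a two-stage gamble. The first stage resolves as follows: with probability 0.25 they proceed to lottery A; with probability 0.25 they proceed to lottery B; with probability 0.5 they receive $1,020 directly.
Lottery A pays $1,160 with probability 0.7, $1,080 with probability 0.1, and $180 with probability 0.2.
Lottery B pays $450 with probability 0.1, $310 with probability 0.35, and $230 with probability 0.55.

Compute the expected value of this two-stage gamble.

EV(A) = 0.7 × 1160 + 0.1 × 1080 + 0.2 × 180 = 812 + 108 + 36 = 956
EV(B) = 0.1 × 450 + 0.35 × 310 + 0.55 × 230 = 45 + 108.5 + 126.5 = 280
Branch C: 1020 (certain)
Overall = 0.25 × 956 + 0.25 × 280 + 0.5 × 1020 = 239 + 70 + 510 = 819

$819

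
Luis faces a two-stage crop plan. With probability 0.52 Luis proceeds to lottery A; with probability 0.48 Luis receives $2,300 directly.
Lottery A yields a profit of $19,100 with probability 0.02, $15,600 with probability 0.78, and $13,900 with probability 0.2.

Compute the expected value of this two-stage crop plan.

EV(A) = 0.02 × 19100 + 0.78 × 15600 + 0.2 × 13900 = 382 + 12168 + 2780 = 15330
Branch B: 2300 (certain)
Overall = 0.52 × 15330 + 0.48 × 2300 = 7971.6 + 1104 = 9075.6

$9,075.60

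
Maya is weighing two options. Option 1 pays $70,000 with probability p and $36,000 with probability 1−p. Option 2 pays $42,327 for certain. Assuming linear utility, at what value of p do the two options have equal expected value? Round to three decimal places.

p = 0.186

p·70000 + (1−p)·36000 = 42327
34000p + 36000 = 42327
p = (42327 − 36000) / 34000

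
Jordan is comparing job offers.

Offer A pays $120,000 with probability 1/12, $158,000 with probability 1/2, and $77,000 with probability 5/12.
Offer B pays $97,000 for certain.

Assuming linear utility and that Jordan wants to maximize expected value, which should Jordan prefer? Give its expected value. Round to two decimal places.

Offer A ($121,083.33)

Offer A = 1/12 × 120000 + 1/2 × 158000 + 5/12 × 77000 = 10000 + 79000 + 32083.3333 = 121083.3333
Offer B: 97000 (certain)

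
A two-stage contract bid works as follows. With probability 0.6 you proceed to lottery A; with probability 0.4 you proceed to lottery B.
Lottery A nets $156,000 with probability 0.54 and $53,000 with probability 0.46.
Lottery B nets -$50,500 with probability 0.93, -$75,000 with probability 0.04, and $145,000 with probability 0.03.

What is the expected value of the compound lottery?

EV(A) = 0.54 × 156000 + 0.46 × 53000 = 84240 + 24380 = 108620
EV(B) = 0.93 × (-50500) + 0.04 × (-75000) + 0.03 × 145000 = -46965 − 3000 + 4350 = -45615
Overall = 0.6 × 108620 + 0.4 × (-45615) = 65172 − 18246 = 46926

$46,926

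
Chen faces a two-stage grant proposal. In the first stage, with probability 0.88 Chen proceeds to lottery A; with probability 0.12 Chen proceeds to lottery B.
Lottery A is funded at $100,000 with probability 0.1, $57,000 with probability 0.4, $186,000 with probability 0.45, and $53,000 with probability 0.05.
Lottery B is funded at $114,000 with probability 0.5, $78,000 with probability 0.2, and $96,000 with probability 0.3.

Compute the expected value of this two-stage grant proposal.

EV(A) = 0.1 × 100000 + 0.4 × 57000 + 0.45 × 186000 + 0.05 × 53000 = 10000 + 22800 + 83700 + 2650 = 119150
EV(B) = 0.5 × 114000 + 0.2 × 78000 + 0.3 × 96000 = 57000 + 15600 + 28800 = 101400
Overall = 0.88 × 119150 + 0.12 × 101400 = 104852 + 12168 = 117020

$117,020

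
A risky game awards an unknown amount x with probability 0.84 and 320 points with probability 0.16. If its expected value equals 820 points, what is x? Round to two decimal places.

0.84·x + 0.16·320 = 820
0.84·x = 820 − 51.2 = 768.8
x = 768.8 / 0.84 = 915.2381

x = 915.24 points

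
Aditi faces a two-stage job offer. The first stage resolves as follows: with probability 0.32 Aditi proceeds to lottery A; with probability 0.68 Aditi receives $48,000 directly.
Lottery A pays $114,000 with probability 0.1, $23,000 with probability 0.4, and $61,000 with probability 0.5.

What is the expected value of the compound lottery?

$48,992

EV(A) = 0.1 × 114000 + 0.4 × 23000 + 0.5 × 61000 = 11400 + 9200 + 30500 = 51100
Branch B: 48000 (certain)
Overall = 0.32 × 51100 + 0.68 × 48000 = 16352 + 32640 = 48992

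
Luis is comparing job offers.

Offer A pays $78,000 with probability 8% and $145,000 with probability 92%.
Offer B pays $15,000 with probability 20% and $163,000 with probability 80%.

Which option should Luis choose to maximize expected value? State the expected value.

Offer A = 0.08 × 78000 + 0.92 × 145000 = 6240 + 133400 = 139640
Offer B = 0.2 × 15000 + 0.8 × 163000 = 3000 + 130400 = 133400

Offer A ($139,640)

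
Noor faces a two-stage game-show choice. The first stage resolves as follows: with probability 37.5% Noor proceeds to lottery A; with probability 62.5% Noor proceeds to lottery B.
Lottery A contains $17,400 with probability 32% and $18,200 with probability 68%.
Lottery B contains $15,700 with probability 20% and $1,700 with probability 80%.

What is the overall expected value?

EV(A) = 0.32 × 17400 + 0.68 × 18200 = 5568 + 12376 = 17944
EV(B) = 0.2 × 15700 + 0.8 × 1700 = 3140 + 1360 = 4500
Overall = 0.375 × 17944 + 0.625 × 4500 = 6729 + 2812.5 = 9541.5

$9,541.50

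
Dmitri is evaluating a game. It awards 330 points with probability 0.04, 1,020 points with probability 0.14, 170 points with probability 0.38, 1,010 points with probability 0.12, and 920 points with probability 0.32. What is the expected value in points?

EV = 0.04 × 330 + 0.14 × 1020 + 0.38 × 170 + 0.12 × 1010 + 0.32 × 920 = 13.2 + 142.8 + 64.6 + 121.2 + 294.4 = 636.2

636.2 points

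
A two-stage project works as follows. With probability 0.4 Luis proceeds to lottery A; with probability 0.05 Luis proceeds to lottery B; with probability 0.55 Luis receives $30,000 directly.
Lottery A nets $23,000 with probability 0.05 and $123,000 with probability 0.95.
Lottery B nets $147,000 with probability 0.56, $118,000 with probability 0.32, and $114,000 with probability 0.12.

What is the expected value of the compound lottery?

EV(A) = 0.05 × 23000 + 0.95 × 123000 = 1150 + 116850 = 118000
EV(B) = 0.56 × 147000 + 0.32 × 118000 + 0.12 × 114000 = 82320 + 37760 + 13680 = 133760
Branch C: 30000 (certain)
Overall = 0.4 × 118000 + 0.05 × 133760 + 0.55 × 30000 = 47200 + 6688 + 16500 = 70388

$70,388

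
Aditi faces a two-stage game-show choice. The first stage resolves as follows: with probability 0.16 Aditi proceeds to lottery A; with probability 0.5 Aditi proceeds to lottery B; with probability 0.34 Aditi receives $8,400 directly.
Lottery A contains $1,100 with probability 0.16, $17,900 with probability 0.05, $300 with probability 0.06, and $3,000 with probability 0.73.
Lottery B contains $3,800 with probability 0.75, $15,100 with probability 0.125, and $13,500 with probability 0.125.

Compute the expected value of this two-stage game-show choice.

EV(A) = 0.16 × 1100 + 0.05 × 17900 + 0.06 × 300 + 0.73 × 3000 = 176 + 895 + 18 + 2190 = 3279
EV(B) = 0.75 × 3800 + 0.125 × 15100 + 0.125 × 13500 = 2850 + 1887.5 + 1687.5 = 6425
Branch C: 8400 (certain)
Overall = 0.16 × 3279 + 0.5 × 6425 + 0.34 × 8400 = 524.64 + 3212.5 + 2856 = 6593.14

$6,593.14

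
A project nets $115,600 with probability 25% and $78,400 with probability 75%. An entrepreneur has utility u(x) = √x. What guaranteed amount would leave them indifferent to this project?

$87,025

E[u] = 0.25·√115600 + 0.75·√78400 = 0.25·340 + 0.75·280 = 295
CE = (295)² = 87025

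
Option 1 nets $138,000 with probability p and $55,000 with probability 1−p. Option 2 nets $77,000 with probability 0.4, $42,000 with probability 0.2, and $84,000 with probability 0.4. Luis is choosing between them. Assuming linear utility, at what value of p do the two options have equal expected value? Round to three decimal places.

EV(Option 2) = 0.4 × 77000 + 0.2 × 42000 + 0.4 × 84000 = 30800 + 8400 + 33600 = 72800
p·138000 + (1−p)·55000 = 72800
83000p + 55000 = 72800
p = (72800 − 55000) / 83000

p = 0.214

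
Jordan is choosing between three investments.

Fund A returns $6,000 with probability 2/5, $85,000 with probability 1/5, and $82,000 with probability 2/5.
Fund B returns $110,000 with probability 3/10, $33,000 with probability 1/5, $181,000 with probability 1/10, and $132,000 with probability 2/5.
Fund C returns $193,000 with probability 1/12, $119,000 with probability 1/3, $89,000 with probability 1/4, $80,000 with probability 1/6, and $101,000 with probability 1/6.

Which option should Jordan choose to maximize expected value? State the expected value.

Fund B ($110,500)

Fund A = 2/5 × 6000 + 1/5 × 85000 + 2/5 × 82000 = 2400 + 17000 + 32800 = 52200
Fund B = 3/10 × 110000 + 1/5 × 33000 + 1/10 × 181000 + 2/5 × 132000 = 33000 + 6600 + 18100 + 52800 = 110500
Fund C = 1/12 × 193000 + 1/3 × 119000 + 1/4 × 89000 + 1/6 × 80000 + 1/6 × 101000 = 16083.3333 + 39666.6667 + 22250 + 13333.3333 + 16833.3333 = 108166.6667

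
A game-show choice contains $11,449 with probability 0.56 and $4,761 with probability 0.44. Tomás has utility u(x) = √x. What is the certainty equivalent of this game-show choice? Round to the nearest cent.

E[u] = 0.56·√11449 + 0.44·√4761 = 0.56·107 + 0.44·69 = 90.28
CE = (90.28)² = 8150.4784

$8,150.48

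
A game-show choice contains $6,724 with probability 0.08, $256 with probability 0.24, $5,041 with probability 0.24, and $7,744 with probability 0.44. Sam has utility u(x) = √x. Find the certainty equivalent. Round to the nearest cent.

$4,377.15

E[u] = 0.08·√6724 + 0.24·√256 + 0.24·√5041 + 0.44·√7744 = 0.08·82 + 0.24·16 + 0.24·71 + 0.44·88 = 66.16
CE = (66.16)² = 4377.1456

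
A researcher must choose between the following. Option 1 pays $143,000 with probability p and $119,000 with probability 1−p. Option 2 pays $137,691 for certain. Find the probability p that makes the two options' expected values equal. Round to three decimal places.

p = 0.779

p·143000 + (1−p)·119000 = 137691
24000p + 119000 = 137691
p = (137691 − 119000) / 24000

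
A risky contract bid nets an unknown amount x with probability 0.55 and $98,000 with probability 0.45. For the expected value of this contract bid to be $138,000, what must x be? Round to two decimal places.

x = $170,727.27

0.55·x + 0.45·98000 = 138000
0.55·x = 138000 − 44100 = 93900
x = 93900 / 0.55 = 170727.2727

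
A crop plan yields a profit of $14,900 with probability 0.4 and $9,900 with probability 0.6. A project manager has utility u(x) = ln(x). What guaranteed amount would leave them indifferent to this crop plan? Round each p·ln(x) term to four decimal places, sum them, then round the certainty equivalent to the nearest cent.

$11,658.61

E[u] = 0.4·ln(14900) + 0.6·ln(9900) = 3.8436 + 5.5202 = 9.3638
CE = e^9.3638 ≈ 11658.61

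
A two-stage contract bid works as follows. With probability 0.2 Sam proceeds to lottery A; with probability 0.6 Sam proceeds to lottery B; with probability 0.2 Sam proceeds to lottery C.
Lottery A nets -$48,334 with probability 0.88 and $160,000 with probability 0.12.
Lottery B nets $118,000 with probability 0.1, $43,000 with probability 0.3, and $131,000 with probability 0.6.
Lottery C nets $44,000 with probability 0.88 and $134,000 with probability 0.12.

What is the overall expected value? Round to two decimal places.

EV(A) = 0.88 × (-48334) + 0.12 × 160000 = -42533.92 + 19200 = -23333.92
EV(B) = 0.1 × 118000 + 0.3 × 43000 + 0.6 × 131000 = 11800 + 12900 + 78600 = 103300
EV(C) = 0.88 × 44000 + 0.12 × 134000 = 38720 + 16080 = 54800
Overall = 0.2 × (-23333.92) + 0.6 × 103300 + 0.2 × 54800 = -4666.784 + 61980 + 10960 = 68273.216

$68,273.22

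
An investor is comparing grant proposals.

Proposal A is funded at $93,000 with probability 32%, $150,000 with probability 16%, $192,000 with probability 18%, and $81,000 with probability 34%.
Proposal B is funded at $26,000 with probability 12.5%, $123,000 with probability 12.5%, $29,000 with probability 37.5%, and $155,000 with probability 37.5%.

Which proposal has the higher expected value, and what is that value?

Proposal A = 0.32 × 93000 + 0.16 × 150000 + 0.18 × 192000 + 0.34 × 81000 = 29760 + 24000 + 34560 + 27540 = 115860
Proposal B = 0.125 × 26000 + 0.125 × 123000 + 0.375 × 29000 + 0.375 × 155000 = 3250 + 15375 + 10875 + 58125 = 87625

Proposal A ($115,860)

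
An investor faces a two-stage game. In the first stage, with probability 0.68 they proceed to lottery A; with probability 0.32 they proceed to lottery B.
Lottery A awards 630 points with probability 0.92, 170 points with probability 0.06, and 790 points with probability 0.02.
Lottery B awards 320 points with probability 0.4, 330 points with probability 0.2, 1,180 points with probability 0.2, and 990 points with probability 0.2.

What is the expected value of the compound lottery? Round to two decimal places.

612.77 points

EV(A) = 0.92 × 630 + 0.06 × 170 + 0.02 × 790 = 579.6 + 10.2 + 15.8 = 605.6
EV(B) = 0.4 × 320 + 0.2 × 330 + 0.2 × 1180 + 0.2 × 990 = 128 + 66 + 236 + 198 = 628
Overall = 0.68 × 605.6 + 0.32 × 628 = 411.808 + 200.96 = 612.768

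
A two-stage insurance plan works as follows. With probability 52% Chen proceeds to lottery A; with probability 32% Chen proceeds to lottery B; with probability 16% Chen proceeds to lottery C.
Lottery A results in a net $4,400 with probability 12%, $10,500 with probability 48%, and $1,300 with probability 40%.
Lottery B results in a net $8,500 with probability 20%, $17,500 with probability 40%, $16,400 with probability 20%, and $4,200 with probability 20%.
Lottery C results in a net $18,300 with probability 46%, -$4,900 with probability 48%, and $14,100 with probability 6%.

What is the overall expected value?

EV(A) = 0.12 × 4400 + 0.48 × 10500 + 0.4 × 1300 = 528 + 5040 + 520 = 6088
EV(B) = 0.2 × 8500 + 0.4 × 17500 + 0.2 × 16400 + 0.2 × 4200 = 1700 + 7000 + 3280 + 840 = 12820
EV(C) = 0.46 × 18300 + 0.48 × (-4900) + 0.06 × 14100 = 8418 − 2352 + 846 = 6912
Overall = 0.52 × 6088 + 0.32 × 12820 + 0.16 × 6912 = 3165.76 + 4102.4 + 1105.92 = 8374.08

$8,374.08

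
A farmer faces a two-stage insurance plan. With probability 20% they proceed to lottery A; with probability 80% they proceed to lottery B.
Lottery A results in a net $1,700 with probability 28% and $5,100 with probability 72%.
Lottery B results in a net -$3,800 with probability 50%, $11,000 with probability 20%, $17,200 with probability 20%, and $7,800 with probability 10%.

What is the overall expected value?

EV(A) = 0.28 × 1700 + 0.72 × 5100 = 476 + 3672 = 4148
EV(B) = 0.5 × (-3800) + 0.2 × 11000 + 0.2 × 17200 + 0.1 × 7800 = -1900 + 2200 + 3440 + 780 = 4520
Overall = 0.2 × 4148 + 0.8 × 4520 = 829.6 + 3616 = 4445.6

$4,445.60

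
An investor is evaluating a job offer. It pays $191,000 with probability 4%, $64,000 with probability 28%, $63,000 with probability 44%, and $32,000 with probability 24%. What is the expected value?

EV = 0.04 × 191000 + 0.28 × 64000 + 0.44 × 63000 + 0.24 × 32000 = 7640 + 17920 + 27720 + 7680 = 60960

$60,960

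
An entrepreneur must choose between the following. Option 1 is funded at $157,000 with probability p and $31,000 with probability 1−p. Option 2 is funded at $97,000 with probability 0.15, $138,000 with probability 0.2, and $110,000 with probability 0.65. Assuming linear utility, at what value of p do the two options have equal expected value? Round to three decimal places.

p = 0.656

EV(Option 2) = 0.15 × 97000 + 0.2 × 138000 + 0.65 × 110000 = 14550 + 27600 + 71500 = 113650
p·157000 + (1−p)·31000 = 113650
126000p + 31000 = 113650
p = (113650 − 31000) / 126000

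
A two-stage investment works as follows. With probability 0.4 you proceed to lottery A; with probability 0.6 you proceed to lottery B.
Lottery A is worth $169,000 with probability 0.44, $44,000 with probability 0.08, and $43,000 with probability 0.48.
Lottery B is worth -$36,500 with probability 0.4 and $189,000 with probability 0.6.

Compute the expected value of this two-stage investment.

$98,688

EV(A) = 0.44 × 169000 + 0.08 × 44000 + 0.48 × 43000 = 74360 + 3520 + 20640 = 98520
EV(B) = 0.4 × (-36500) + 0.6 × 189000 = -14600 + 113400 = 98800
Overall = 0.4 × 98520 + 0.6 × 98800 = 39408 + 59280 = 98688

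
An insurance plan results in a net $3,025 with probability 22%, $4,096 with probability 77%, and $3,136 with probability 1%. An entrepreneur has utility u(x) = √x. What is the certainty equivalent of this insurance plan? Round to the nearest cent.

$3,836.56

E[u] = 0.22·√3025 + 0.77·√4096 + 0.01·√3136 = 0.22·55 + 0.77·64 + 0.01·56 = 61.94
CE = (61.94)² = 3836.5636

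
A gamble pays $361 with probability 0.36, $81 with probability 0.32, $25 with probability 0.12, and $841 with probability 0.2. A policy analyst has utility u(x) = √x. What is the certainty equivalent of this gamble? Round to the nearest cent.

$259.85

E[u] = 0.36·√361 + 0.32·√81 + 0.12·√25 + 0.2·√841 = 0.36·19 + 0.32·9 + 0.12·5 + 0.2·29 = 16.12
CE = (16.12)² = 259.8544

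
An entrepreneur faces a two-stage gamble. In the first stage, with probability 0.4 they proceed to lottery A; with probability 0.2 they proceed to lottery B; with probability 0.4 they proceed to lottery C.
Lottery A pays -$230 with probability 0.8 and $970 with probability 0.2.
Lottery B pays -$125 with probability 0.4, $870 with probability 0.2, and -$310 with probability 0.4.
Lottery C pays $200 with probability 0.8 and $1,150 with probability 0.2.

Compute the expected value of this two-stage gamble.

EV(A) = 0.8 × (-230) + 0.2 × 970 = -184 + 194 = 10
EV(B) = 0.4 × (-125) + 0.2 × 870 + 0.4 × (-310) = -50 + 174 − 124 = 0
EV(C) = 0.8 × 200 + 0.2 × 1150 = 160 + 230 = 390
Overall = 0.4 × 10 + 0.2 × 0 + 0.4 × 390 = 4 + 0 + 156 = 160

$160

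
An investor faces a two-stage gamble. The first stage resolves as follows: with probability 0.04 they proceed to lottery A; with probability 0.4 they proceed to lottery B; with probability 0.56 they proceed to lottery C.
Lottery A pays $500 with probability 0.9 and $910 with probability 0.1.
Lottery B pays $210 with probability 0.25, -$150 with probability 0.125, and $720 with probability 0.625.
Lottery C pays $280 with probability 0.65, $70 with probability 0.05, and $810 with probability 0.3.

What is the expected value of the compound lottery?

$455.10

EV(A) = 0.9 × 500 + 0.1 × 910 = 450 + 91 = 541
EV(B) = 0.25 × 210 + 0.125 × (-150) + 0.625 × 720 = 52.5 − 18.75 + 450 = 483.75
EV(C) = 0.65 × 280 + 0.05 × 70 + 0.3 × 810 = 182 + 3.5 + 243 = 428.5
Overall = 0.04 × 541 + 0.4 × 483.75 + 0.56 × 428.5 = 21.64 + 193.5 + 239.96 = 455.1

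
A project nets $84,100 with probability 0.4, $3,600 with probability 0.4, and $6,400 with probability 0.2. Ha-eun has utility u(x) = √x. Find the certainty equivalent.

$24,336

E[u] = 0.4·√84100 + 0.4·√3600 + 0.2·√6400 = 0.4·290 + 0.4·60 + 0.2·80 = 156
CE = (156)² = 24336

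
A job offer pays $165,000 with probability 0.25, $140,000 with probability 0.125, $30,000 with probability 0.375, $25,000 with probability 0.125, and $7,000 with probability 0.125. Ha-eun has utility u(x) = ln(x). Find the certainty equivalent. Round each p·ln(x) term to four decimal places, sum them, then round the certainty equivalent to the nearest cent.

$45,387.86

E[u] = 0.25·ln(165000) + 0.125·ln(140000) + 0.375·ln(30000) + 0.125·ln(25000) + 0.125·ln(7000) = 3.0034 + 1.4812 + 3.8659 + 1.2658 + 1.1067 = 10.7230
CE = e^10.7230 ≈ 45387.86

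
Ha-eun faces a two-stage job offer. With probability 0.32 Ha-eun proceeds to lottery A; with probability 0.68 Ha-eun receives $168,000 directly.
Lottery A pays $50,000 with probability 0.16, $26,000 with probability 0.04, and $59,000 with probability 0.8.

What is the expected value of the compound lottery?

EV(A) = 0.16 × 50000 + 0.04 × 26000 + 0.8 × 59000 = 8000 + 1040 + 47200 = 56240
Branch B: 168000 (certain)
Overall = 0.32 × 56240 + 0.68 × 168000 = 17996.8 + 114240 = 132236.8

$132,236.80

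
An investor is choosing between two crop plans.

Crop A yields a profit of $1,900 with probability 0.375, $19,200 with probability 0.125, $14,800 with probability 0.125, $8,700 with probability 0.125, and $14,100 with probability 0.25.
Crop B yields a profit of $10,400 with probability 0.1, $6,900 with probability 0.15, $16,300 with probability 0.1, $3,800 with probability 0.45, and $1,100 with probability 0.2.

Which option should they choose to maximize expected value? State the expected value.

Crop A = 0.375 × 1900 + 0.125 × 19200 + 0.125 × 14800 + 0.125 × 8700 + 0.25 × 14100 = 712.5 + 2400 + 1850 + 1087.5 + 3525 = 9575
Crop B = 0.1 × 10400 + 0.15 × 6900 + 0.1 × 16300 + 0.45 × 3800 + 0.2 × 1100 = 1040 + 1035 + 1630 + 1710 + 220 = 5635

Crop A ($9,575)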